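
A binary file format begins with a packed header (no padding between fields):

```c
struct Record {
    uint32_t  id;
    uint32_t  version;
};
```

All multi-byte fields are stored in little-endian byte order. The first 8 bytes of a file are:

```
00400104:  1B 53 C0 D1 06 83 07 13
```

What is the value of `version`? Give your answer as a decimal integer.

319259398

`version` follows `id` (4 bytes), so it starts at byte offset 4 and occupies 4 bytes.
Bytes at offsets 4..7: 06 83 07 13.
In little-endian order the low byte comes first in memory.
Reassemble most-significant byte first: 13 07 83 06 → 0x13078306.
0x13078306 = 319259398.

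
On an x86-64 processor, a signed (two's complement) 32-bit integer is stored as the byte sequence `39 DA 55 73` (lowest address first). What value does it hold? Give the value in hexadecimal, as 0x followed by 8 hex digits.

0x7355DA39

In little-endian order the low byte comes first in memory.
Reassemble most-significant byte first: 73 55 DA 39 → 0x7355DA39.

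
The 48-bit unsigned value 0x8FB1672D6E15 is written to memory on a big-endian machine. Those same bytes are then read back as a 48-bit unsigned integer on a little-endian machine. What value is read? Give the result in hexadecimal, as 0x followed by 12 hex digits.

Stored big-endian, the bytes at ascending addresses are 8F B1 67 2D 6E 15.
Read back as little-endian, the first byte is least significant, giving 0x156E2D67B18F.

0x156E2D67B18F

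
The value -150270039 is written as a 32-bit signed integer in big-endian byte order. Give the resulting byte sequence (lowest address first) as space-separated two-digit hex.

F7 0B 0F A9

Two's complement of -150270039 in 32 bits: 150270039 = 0x08F4F057; invert → 0xF70B0FA8; add 1 → 0xF70B0FA9.
Split into bytes (most-significant first): F7 0B 0F A9.
Big-endian: lowest address holds the most-significant byte.
So the memory order matches the most-significant-first order: F7 0B 0F A9.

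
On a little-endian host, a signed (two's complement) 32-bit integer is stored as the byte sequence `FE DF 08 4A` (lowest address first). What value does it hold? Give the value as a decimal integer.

1242095614

Little-endian: lowest address holds the least-significant byte.
Reassemble most-significant byte first: 4A 08 DF FE → 0x4A08DFFE.
0x4A08DFFE = 1242095614.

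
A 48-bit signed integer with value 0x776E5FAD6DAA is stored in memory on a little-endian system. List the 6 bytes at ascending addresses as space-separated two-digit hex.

AA 6D AD 5F 6E 77

Split into bytes (most-significant first): 77 6E 5F AD 6D AA.
Little-endian stores the least-significant byte at the lowest address.
So at ascending addresses the bytes are AA 6D AD 5F 6E 77.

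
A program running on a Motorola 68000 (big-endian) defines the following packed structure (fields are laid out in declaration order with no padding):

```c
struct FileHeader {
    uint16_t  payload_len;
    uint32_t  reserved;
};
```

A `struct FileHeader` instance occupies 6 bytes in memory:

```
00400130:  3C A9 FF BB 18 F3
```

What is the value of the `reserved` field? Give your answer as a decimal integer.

`reserved` follows `payload_len` (2 bytes), so it starts at byte offset 2 and occupies 4 bytes.
Bytes at offsets 2..5: FF BB 18 F3.
Big-endian stores the most-significant byte at the lowest address.
The bytes are already most-significant first: 0xFFBB18F3.
0xFFBB18F3 = 4290451699.

4290451699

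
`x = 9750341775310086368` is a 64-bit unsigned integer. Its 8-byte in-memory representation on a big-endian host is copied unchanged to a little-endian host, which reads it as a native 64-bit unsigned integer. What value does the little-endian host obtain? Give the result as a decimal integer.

16167925291571499143

9750341775310086368 in 64-bit hexadecimal is 0x87502C2F640260E0.
Stored big-endian, the bytes at ascending addresses are 87 50 2C 2F 64 02 60 E0.
Read back as little-endian, the first byte is least significant, giving 0xE06002642F2C5087.
0xE06002642F2C5087 = 16167925291571499143.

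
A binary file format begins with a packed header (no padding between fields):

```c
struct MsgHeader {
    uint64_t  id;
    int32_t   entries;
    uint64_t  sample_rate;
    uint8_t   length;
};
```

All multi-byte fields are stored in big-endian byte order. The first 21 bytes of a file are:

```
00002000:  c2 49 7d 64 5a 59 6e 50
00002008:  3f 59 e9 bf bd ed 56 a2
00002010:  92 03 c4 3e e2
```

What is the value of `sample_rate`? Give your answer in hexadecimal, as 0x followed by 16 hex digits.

`sample_rate` follows `id` (8 B), `entries` (4 B), so it starts at offset 8 + 4 = 12 and occupies 8 bytes.
Bytes at offsets 12..19: BD ED 56 A2 92 03 C4 3E.
Big-endian: lowest address holds the most-significant byte.
The bytes are already most-significant first: 0xBDED56A29203C43E.

0xBDED56A29203C43E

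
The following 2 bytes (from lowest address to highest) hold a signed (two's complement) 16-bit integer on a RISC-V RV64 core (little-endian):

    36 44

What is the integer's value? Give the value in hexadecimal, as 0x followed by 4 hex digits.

0x4436

In little-endian order the low byte comes first in memory.
Reassemble most-significant byte first: 44 36 → 0x4436.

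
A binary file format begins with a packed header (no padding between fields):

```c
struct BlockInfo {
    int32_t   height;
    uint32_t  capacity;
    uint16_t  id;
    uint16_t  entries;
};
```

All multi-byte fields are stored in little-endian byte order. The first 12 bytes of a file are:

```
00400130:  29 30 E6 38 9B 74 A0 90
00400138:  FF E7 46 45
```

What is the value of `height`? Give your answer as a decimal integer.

954609705

`height` is the first field, at byte offset 0, occupying 4 bytes.
Bytes at offsets 0..3: 29 30 E6 38.
Little-endian: lowest address holds the least-significant byte.
Reassemble most-significant byte first: 38 E6 30 29 → 0x38E63029.
0x38E63029 = 954609705.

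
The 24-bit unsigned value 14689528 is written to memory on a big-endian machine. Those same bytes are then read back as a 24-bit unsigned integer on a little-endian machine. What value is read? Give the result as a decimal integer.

16262368

14689528 in 24-bit hexadecimal is 0xE024F8.
Stored big-endian, the bytes at ascending addresses are E0 24 F8.
Read back as little-endian, the first byte is least significant, giving 0xF824E0.
0xF824E0 = 16262368.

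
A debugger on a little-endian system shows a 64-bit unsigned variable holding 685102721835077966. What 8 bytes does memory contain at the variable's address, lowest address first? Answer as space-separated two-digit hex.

4E 11 A2 B1 4B F9 81 09

685102721835077966 in hexadecimal, padded to 64 bits, is 0x0981F94BB1A2114E.
Split into bytes (most-significant first): 09 81 F9 4B B1 A2 11 4E.
Little-endian stores the least-significant byte at the lowest address.
So at ascending addresses the bytes are 4E 11 A2 B1 4B F9 81 09.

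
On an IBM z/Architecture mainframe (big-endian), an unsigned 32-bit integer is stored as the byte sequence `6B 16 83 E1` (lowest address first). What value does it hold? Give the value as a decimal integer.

1796637665

In big-endian order the high byte comes first in memory.
The bytes are already most-significant first: 0x6B1683E1.
0x6B1683E1 = 1796637665.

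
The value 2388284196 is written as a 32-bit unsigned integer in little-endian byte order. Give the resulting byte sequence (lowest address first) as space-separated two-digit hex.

24 53 5A 8E

2388284196 in hexadecimal, padded to 32 bits, is 0x8E5A5324.
Split into bytes (most-significant first): 8E 5A 53 24.
Little-endian: lowest address holds the least-significant byte.
So at ascending addresses the bytes are 24 53 5A 8E.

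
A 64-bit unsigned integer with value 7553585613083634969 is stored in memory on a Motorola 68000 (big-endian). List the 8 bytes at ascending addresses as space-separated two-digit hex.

68 D3 BA 18 30 59 ED 19

7553585613083634969 in hexadecimal, padded to 64 bits, is 0x68D3BA183059ED19.
Split into bytes (most-significant first): 68 D3 BA 18 30 59 ED 19.
Big-endian stores the most-significant byte at the lowest address.
So the memory order matches the most-significant-first order: 68 D3 BA 18 30 59 ED 19.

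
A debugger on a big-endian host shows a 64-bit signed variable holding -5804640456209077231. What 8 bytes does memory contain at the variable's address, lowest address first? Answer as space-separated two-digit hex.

Two's complement of -5804640456209077231 in 64 bits: 5804640456209077231 = 0x508E39BD993413EF; invert → 0xAF71C64266CBEC10; add 1 → 0xAF71C64266CBEC11.
Split into bytes (most-significant first): AF 71 C6 42 66 CB EC 11.
Big-endian stores the most-significant byte at the lowest address.
So the memory order matches the most-significant-first order: AF 71 C6 42 66 CB EC 11.

AF 71 C6 42 66 CB EC 11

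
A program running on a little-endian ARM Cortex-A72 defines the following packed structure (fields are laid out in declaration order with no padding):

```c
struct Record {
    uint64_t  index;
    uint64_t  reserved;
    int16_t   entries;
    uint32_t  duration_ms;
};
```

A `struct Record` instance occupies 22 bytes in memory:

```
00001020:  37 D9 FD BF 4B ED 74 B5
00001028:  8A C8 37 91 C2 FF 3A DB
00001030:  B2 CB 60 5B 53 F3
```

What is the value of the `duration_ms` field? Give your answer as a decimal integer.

4082326368

`duration_ms` follows `index` (8 B), `reserved` (8 B), `entries` (2 B), so it starts at offset 8 + 8 + 2 = 18 and occupies 4 bytes.
Bytes at offsets 18..21: 60 5B 53 F3.
In little-endian order the low byte comes first in memory.
Reassemble most-significant byte first: F3 53 5B 60 → 0xF3535B60.
0xF3535B60 = 4082326368.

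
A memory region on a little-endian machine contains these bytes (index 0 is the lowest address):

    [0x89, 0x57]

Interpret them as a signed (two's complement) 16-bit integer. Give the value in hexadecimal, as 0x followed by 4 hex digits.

Little-endian: lowest address holds the least-significant byte.
Reassemble most-significant byte first: 57 89 → 0x5789.

0x5789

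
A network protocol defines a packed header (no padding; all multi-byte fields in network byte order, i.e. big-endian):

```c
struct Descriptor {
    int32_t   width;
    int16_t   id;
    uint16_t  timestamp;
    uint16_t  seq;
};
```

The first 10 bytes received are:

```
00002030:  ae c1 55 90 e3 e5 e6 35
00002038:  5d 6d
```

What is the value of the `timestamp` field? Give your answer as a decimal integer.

58933

`timestamp` follows `width` (4 B), `id` (2 B), so it starts at offset 4 + 2 = 6 and occupies 2 bytes.
Bytes at offsets 6..7: E6 35.
Big-endian: lowest address holds the most-significant byte.
The bytes are already most-significant first: 0xE635.
0xE635 = 58933.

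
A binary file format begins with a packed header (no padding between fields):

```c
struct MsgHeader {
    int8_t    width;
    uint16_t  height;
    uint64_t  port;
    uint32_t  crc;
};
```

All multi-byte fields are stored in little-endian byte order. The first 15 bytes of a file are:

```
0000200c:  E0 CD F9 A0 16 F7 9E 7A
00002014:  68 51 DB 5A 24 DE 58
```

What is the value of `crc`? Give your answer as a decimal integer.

1490953306

`crc` follows `width` (1 B), `height` (2 B), `port` (8 B), so it starts at offset 1 + 2 + 8 = 11 and occupies 4 bytes.
Bytes at offsets 11..14: 5A 24 DE 58.
In little-endian order the low byte comes first in memory.
Reassemble most-significant byte first: 58 DE 24 5A → 0x58DE245A.
0x58DE245A = 1490953306.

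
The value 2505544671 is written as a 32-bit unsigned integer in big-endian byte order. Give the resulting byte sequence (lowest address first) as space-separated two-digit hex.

95 57 93 DF

2505544671 in hexadecimal, padded to 32 bits, is 0x955793DF.
Split into bytes (most-significant first): 95 57 93 DF.
Big-endian stores the most-significant byte at the lowest address.
So the memory order matches the most-significant-first order: 95 57 93 DF.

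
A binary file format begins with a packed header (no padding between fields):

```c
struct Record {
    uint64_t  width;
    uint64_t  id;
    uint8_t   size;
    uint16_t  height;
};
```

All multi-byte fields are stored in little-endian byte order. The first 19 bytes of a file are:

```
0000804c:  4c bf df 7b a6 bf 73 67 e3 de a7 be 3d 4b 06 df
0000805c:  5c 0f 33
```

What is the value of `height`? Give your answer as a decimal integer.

`height` follows `width` (8 B), `id` (8 B), `size` (1 B), so it starts at offset 8 + 8 + 1 = 17 and occupies 2 bytes.
Bytes at offsets 17..18: 0F 33.
Little-endian: lowest address holds the least-significant byte.
Reassemble most-significant byte first: 33 0F → 0x330F.
0x330F = 13071.

13071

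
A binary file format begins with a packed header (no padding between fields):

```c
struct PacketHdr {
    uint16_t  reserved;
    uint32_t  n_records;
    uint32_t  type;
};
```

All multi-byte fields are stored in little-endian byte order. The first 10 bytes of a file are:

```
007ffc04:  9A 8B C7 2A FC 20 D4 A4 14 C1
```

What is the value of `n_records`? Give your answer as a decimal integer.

553396935

`n_records` follows `reserved` (2 bytes), so it starts at byte offset 2 and occupies 4 bytes.
Bytes at offsets 2..5: C7 2A FC 20.
Little-endian: lowest address holds the least-significant byte.
Reassemble most-significant byte first: 20 FC 2A C7 → 0x20FC2AC7.
0x20FC2AC7 = 553396935.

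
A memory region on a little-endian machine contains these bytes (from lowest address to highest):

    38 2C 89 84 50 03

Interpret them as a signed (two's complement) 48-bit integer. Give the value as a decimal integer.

Little-endian stores the least-significant byte at the lowest address.
Reassemble most-significant byte first: 03 50 84 89 2C 38 → 0x035084892C38.
0x035084892C38 = 3644355849272.

3644355849272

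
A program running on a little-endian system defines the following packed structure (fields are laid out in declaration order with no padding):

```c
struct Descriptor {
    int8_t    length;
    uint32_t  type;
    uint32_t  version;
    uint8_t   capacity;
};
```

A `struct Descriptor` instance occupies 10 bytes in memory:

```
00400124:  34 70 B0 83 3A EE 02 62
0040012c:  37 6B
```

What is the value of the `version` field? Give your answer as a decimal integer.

`version` follows `length` (1 B), `type` (4 B), so it starts at offset 1 + 4 = 5 and occupies 4 bytes.
Bytes at offsets 5..8: EE 02 62 37.
Little-endian stores the least-significant byte at the lowest address.
Reassemble most-significant byte first: 37 62 02 EE → 0x376202EE.
0x376202EE = 929170158.

929170158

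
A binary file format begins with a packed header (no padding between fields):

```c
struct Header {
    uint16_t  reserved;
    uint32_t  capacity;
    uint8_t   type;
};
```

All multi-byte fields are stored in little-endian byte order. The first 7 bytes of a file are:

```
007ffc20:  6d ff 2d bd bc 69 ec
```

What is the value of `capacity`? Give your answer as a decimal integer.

`capacity` follows `reserved` (2 bytes), so it starts at byte offset 2 and occupies 4 bytes.
Bytes at offsets 2..5: 2D BD BC 69.
In little-endian order the low byte comes first in memory.
Reassemble most-significant byte first: 69 BC BD 2D → 0x69BCBD2D.
0x69BCBD2D = 1773976877.

1773976877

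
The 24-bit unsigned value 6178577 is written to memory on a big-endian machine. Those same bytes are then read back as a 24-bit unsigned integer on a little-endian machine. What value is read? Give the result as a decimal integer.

6178577 in 24-bit hexadecimal is 0x5E4711.
Stored big-endian, the bytes at ascending addresses are 5E 47 11.
Read back as little-endian, the first byte is least significant, giving 0x11475E.
0x11475E = 1132382.

1132382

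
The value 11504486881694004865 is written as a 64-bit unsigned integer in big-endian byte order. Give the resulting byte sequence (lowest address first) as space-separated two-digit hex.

9F A8 25 DD 92 83 36 81

11504486881694004865 in hexadecimal, padded to 64 bits, is 0x9FA825DD92833681.
Split into bytes (most-significant first): 9F A8 25 DD 92 83 36 81.
In big-endian order the high byte comes first in memory.
So the memory order matches the most-significant-first order: 9F A8 25 DD 92 83 36 81.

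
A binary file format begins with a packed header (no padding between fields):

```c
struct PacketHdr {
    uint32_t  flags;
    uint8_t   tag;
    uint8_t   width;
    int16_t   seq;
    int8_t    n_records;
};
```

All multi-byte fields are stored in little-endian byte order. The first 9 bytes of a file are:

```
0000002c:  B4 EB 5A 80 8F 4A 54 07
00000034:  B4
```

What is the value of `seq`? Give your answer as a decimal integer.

1876

`seq` follows `flags` (4 B), `tag` (1 B), `width` (1 B), so it starts at offset 4 + 1 + 1 = 6 and occupies 2 bytes.
Bytes at offsets 6..7: 54 07.
Little-endian stores the least-significant byte at the lowest address.
Reassemble most-significant byte first: 07 54 → 0x0754.
0x0754 = 1876.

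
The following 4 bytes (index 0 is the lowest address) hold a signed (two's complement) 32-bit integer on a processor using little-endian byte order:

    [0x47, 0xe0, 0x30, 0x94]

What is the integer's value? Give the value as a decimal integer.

-1808736185

Little-endian: lowest address holds the least-significant byte.
Reassemble most-significant byte first: 94 30 E0 47 → 0x9430E047.
Top bit is set, so as a signed 32-bit value this is 0x9430E047 − 2^32 = -1808736185.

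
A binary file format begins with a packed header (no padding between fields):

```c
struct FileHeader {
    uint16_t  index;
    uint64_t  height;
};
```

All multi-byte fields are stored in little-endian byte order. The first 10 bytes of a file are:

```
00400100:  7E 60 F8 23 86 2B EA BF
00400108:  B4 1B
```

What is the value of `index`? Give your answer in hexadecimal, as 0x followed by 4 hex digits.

0x607E

`index` is the first field, at byte offset 0, occupying 2 bytes.
Bytes at offsets 0..1: 7E 60.
In little-endian order the low byte comes first in memory.
Reassemble most-significant byte first: 60 7E → 0x607E.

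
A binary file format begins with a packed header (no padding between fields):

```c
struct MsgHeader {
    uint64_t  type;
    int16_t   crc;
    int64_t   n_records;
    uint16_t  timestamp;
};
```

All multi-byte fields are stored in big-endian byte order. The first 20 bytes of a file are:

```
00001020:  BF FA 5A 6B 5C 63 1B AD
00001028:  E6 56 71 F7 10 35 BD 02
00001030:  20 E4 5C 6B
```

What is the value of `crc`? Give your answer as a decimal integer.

`crc` follows `type` (8 bytes), so it starts at byte offset 8 and occupies 2 bytes.
Bytes at offsets 8..9: E6 56.
Big-endian stores the most-significant byte at the lowest address.
The bytes are already most-significant first: 0xE656.
Top bit is set, so as a signed 16-bit value this is 0xE656 − 2^16 = -6570.

-6570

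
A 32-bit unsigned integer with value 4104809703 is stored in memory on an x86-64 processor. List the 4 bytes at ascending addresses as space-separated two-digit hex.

E7 6C AA F4

4104809703 in hexadecimal, padded to 32 bits, is 0xF4AA6CE7.
Split into bytes (most-significant first): F4 AA 6C E7.
In little-endian order the low byte comes first in memory.
So at ascending addresses the bytes are E7 6C AA F4.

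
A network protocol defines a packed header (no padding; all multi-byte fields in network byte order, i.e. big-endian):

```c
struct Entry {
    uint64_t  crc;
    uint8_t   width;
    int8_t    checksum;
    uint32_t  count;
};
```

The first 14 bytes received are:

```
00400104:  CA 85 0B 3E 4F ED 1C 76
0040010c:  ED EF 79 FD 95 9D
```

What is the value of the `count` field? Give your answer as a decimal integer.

`count` follows `crc` (8 B), `width` (1 B), `checksum` (1 B), so it starts at offset 8 + 1 + 1 = 10 and occupies 4 bytes.
Bytes at offsets 10..13: 79 FD 95 9D.
Big-endian stores the most-significant byte at the lowest address.
The bytes are already most-significant first: 0x79FD959D.
0x79FD959D = 2046662045.

2046662045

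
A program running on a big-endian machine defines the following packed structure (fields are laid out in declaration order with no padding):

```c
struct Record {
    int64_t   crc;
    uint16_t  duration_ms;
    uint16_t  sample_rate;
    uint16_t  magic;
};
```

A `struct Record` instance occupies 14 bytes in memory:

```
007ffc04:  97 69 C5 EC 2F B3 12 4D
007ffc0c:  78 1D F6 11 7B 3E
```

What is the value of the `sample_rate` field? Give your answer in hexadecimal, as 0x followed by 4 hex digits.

`sample_rate` follows `crc` (8 B), `duration_ms` (2 B), so it starts at offset 8 + 2 = 10 and occupies 2 bytes.
Bytes at offsets 10..11: F6 11.
In big-endian order the high byte comes first in memory.
The bytes are already most-significant first: 0xF611.

0xF611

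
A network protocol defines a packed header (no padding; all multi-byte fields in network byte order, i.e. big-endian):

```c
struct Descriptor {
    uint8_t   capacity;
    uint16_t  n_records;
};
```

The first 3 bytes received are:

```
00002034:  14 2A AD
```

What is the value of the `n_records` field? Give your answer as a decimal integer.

10925

`n_records` follows `capacity` (1 byte), so it starts at byte offset 1 and occupies 2 bytes.
Bytes at offsets 1..2: 2A AD.
Big-endian: lowest address holds the most-significant byte.
The bytes are already most-significant first: 0x2AAD.
0x2AAD = 10925.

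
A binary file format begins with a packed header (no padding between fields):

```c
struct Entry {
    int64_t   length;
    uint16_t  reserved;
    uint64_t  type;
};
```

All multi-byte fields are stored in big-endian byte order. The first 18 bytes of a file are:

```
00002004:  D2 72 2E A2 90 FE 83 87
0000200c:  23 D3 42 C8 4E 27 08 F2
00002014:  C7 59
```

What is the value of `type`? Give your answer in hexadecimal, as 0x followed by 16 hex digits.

0x42C84E2708F2C759

`type` follows `length` (8 B), `reserved` (2 B), so it starts at offset 8 + 2 = 10 and occupies 8 bytes.
Bytes at offsets 10..17: 42 C8 4E 27 08 F2 C7 59.
Big-endian: lowest address holds the most-significant byte.
The bytes are already most-significant first: 0x42C84E2708F2C759.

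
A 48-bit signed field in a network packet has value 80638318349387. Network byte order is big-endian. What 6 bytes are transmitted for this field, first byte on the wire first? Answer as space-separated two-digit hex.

80638318349387 in hexadecimal, padded to 48 bits, is 0x495712520C4B.
Split into bytes (most-significant first): 49 57 12 52 0C 4B.
Big-endian: lowest address holds the most-significant byte.
So the memory order matches the most-significant-first order: 49 57 12 52 0C 4B.

49 57 12 52 0C 4B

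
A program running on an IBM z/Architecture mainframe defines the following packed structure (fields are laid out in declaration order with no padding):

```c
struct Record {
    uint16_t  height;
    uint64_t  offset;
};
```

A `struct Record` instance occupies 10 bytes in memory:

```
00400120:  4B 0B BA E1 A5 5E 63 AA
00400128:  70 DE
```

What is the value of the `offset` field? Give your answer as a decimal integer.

`offset` follows `height` (2 bytes), so it starts at byte offset 2 and occupies 8 bytes.
Bytes at offsets 2..9: BA E1 A5 5E 63 AA 70 DE.
In big-endian order the high byte comes first in memory.
The bytes are already most-significant first: 0xBAE1A55E63AA70DE.
0xBAE1A55E63AA70DE = 13466226185632116958.

13466226185632116958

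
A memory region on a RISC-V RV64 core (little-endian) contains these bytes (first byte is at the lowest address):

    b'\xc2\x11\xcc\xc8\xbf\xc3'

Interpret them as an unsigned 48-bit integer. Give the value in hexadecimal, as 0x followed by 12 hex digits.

0xC3BFC8CC11C2

Little-endian: lowest address holds the least-significant byte.
Reassemble most-significant byte first: C3 BF C8 CC 11 C2 → 0xC3BFC8CC11C2.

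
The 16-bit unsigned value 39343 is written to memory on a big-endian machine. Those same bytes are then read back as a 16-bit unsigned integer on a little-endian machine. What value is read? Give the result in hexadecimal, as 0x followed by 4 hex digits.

0xAF99

39343 in 16-bit hexadecimal is 0x99AF.
Stored big-endian, the bytes at ascending addresses are 99 AF.
Read back as little-endian, the first byte is least significant, giving 0xAF99.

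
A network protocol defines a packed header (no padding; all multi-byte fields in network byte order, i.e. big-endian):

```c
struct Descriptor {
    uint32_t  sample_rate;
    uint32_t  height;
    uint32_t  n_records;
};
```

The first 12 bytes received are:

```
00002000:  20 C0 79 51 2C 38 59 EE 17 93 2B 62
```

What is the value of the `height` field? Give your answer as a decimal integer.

741890542

`height` follows `sample_rate` (4 bytes), so it starts at byte offset 4 and occupies 4 bytes.
Bytes at offsets 4..7: 2C 38 59 EE.
Big-endian: lowest address holds the most-significant byte.
The bytes are already most-significant first: 0x2C3859EE.
0x2C3859EE = 741890542.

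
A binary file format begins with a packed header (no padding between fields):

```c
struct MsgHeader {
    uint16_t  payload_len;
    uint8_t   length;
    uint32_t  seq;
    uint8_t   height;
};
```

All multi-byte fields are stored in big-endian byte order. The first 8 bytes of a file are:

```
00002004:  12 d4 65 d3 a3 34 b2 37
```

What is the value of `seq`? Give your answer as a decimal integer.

3550688434

`seq` follows `payload_len` (2 B), `length` (1 B), so it starts at offset 2 + 1 = 3 and occupies 4 bytes.
Bytes at offsets 3..6: D3 A3 34 B2.
In big-endian order the high byte comes first in memory.
The bytes are already most-significant first: 0xD3A334B2.
0xD3A334B2 = 3550688434.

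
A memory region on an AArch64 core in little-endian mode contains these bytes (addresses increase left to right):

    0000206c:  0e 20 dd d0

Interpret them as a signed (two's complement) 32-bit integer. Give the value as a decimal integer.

-790814706

In little-endian order the low byte comes first in memory.
Reassemble most-significant byte first: D0 DD 20 0E → 0xD0DD200E.
Top bit is set, so as a signed 32-bit value this is 0xD0DD200E − 2^32 = -790814706.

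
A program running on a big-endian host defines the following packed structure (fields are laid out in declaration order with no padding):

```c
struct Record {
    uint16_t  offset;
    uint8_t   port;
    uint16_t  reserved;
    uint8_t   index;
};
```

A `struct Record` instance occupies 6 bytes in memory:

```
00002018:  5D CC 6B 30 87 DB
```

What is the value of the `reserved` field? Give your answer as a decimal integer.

12423

`reserved` follows `offset` (2 B), `port` (1 B), so it starts at offset 2 + 1 = 3 and occupies 2 bytes.
Bytes at offsets 3..4: 30 87.
In big-endian order the high byte comes first in memory.
The bytes are already most-significant first: 0x3087.
0x3087 = 12423.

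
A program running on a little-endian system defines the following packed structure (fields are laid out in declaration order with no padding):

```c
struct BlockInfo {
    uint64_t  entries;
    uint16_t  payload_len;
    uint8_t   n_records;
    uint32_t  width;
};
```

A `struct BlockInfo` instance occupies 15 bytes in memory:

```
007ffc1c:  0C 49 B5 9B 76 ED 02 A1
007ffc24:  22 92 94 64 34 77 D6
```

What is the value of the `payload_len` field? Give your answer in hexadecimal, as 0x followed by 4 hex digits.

`payload_len` follows `entries` (8 bytes), so it starts at byte offset 8 and occupies 2 bytes.
Bytes at offsets 8..9: 22 92.
Little-endian stores the least-significant byte at the lowest address.
Reassemble most-significant byte first: 92 22 → 0x9222.

0x9222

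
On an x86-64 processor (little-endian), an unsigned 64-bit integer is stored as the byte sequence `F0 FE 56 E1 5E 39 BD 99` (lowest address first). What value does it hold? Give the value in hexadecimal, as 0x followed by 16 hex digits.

0x99BD395EE156FEF0

In little-endian order the low byte comes first in memory.
Reassemble most-significant byte first: 99 BD 39 5E E1 56 FE F0 → 0x99BD395EE156FEF0.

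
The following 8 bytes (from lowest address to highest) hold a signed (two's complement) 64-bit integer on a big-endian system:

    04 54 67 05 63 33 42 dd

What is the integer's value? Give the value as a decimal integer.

Big-endian: lowest address holds the most-significant byte.
The bytes are already most-significant first: 0x04546705633342DD.
0x04546705633342DD = 311987547032208093.

311987547032208093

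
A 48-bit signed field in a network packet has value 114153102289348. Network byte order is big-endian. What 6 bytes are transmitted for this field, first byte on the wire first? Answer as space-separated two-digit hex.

67 D2 57 1C A9 C4

114153102289348 in hexadecimal, padded to 48 bits, is 0x67D2571CA9C4.
Split into bytes (most-significant first): 67 D2 57 1C A9 C4.
In big-endian order the high byte comes first in memory.
So the memory order matches the most-significant-first order: 67 D2 57 1C A9 C4.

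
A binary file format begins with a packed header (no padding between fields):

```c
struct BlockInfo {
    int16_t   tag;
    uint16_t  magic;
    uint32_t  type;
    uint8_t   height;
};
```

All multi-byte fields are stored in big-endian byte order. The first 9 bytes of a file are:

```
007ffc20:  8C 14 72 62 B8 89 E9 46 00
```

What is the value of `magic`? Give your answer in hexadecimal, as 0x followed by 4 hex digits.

0x7262

`magic` follows `tag` (2 bytes), so it starts at byte offset 2 and occupies 2 bytes.
Bytes at offsets 2..3: 72 62.
In big-endian order the high byte comes first in memory.
The bytes are already most-significant first: 0x7262.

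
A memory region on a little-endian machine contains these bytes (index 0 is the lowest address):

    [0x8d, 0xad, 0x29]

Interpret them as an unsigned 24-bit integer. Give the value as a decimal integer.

2731405

Little-endian stores the least-significant byte at the lowest address.
Reassemble most-significant byte first: 29 AD 8D → 0x29AD8D.
0x29AD8D = 2731405.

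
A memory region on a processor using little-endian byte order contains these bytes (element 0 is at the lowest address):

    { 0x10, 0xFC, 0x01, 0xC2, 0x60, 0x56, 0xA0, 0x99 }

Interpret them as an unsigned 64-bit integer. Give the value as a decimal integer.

In little-endian order the low byte comes first in memory.
Reassemble most-significant byte first: 99 A0 56 60 C2 01 FC 10 → 0x99A05660C201FC10.
0x99A05660C201FC10 = 11069942857648438288.

11069942857648438288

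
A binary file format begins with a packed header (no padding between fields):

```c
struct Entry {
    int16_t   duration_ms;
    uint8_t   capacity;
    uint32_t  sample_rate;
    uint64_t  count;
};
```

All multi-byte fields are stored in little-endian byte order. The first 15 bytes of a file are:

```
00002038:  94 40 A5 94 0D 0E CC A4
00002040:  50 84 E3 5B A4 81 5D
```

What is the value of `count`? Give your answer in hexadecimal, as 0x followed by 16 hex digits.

`count` follows `duration_ms` (2 B), `capacity` (1 B), `sample_rate` (4 B), so it starts at offset 2 + 1 + 4 = 7 and occupies 8 bytes.
Bytes at offsets 7..14: A4 50 84 E3 5B A4 81 5D.
In little-endian order the low byte comes first in memory.
Reassemble most-significant byte first: 5D 81 A4 5B E3 84 50 A4 → 0x5D81A45BE38450A4.

0x5D81A45BE38450A4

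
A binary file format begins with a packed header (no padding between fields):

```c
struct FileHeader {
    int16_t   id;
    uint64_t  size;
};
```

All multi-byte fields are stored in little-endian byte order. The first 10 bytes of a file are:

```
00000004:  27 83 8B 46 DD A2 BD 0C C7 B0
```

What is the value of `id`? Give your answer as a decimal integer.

`id` is the first field, at byte offset 0, occupying 2 bytes.
Bytes at offsets 0..1: 27 83.
Little-endian: lowest address holds the least-significant byte.
Reassemble most-significant byte first: 83 27 → 0x8327.
Top bit is set, so as a signed 16-bit value this is 0x8327 − 2^16 = -31961.

-31961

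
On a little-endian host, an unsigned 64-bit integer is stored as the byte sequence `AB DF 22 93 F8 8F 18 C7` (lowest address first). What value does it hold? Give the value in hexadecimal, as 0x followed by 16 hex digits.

In little-endian order the low byte comes first in memory.
Reassemble most-significant byte first: C7 18 8F F8 93 22 DF AB → 0xC7188FF89322DFAB.

0xC7188FF89322DFAB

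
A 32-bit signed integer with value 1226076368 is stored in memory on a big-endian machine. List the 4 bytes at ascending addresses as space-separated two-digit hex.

1226076368 in hexadecimal, padded to 32 bits, is 0x491470D0.
Split into bytes (most-significant first): 49 14 70 D0.
In big-endian order the high byte comes first in memory.
So the memory order matches the most-significant-first order: 49 14 70 D0.

49 14 70 D0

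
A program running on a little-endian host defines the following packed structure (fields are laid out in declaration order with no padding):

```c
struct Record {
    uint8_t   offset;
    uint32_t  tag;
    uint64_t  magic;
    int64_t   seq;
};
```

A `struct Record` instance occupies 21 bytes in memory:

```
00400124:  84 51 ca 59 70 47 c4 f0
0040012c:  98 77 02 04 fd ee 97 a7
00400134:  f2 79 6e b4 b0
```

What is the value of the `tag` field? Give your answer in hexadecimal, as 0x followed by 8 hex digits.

0x7059CA51

`tag` follows `offset` (1 byte), so it starts at byte offset 1 and occupies 4 bytes.
Bytes at offsets 1..4: 51 CA 59 70.
In little-endian order the low byte comes first in memory.
Reassemble most-significant byte first: 70 59 CA 51 → 0x7059CA51.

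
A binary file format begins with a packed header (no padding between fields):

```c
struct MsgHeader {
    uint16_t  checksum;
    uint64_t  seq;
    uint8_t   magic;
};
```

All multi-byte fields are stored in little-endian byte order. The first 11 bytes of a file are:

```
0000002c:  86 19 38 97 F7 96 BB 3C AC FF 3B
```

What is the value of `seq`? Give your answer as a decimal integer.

`seq` follows `checksum` (2 bytes), so it starts at byte offset 2 and occupies 8 bytes.
Bytes at offsets 2..9: 38 97 F7 96 BB 3C AC FF.
In little-endian order the low byte comes first in memory.
Reassemble most-significant byte first: FF AC 3C BB 96 F7 97 38 → 0xFFAC3CBB96F79738.
0xFFAC3CBB96F79738 = 18423166952055215928.

18423166952055215928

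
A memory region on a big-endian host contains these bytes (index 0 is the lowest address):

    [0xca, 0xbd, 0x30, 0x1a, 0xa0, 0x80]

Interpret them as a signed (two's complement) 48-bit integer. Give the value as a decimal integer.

Big-endian: lowest address holds the most-significant byte.
The bytes are already most-significant first: 0xCABD301AA080.
Top bit is set, so as a signed 48-bit value this is 0xCABD301AA080 − 2^48 = -58561072029568.

-58561072029568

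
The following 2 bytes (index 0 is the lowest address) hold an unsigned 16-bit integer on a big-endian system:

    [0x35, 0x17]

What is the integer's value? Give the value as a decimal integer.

In big-endian order the high byte comes first in memory.
The bytes are already most-significant first: 0x3517.
0x3517 = 13591.

13591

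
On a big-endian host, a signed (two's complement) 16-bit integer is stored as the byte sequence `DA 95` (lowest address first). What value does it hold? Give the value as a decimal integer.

Big-endian: lowest address holds the most-significant byte.
The bytes are already most-significant first: 0xDA95.
Top bit is set, so as a signed 16-bit value this is 0xDA95 − 2^16 = -9579.

-9579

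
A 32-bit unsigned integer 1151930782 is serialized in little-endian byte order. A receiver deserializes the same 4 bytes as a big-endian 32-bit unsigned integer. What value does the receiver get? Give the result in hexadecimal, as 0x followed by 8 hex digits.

0x9E11A944

1151930782 in 32-bit hexadecimal is 0x44A9119E.
Stored little-endian, the bytes at ascending addresses are 9E 11 A9 44.
Read back as big-endian, the last byte is least significant, giving 0x9E11A944.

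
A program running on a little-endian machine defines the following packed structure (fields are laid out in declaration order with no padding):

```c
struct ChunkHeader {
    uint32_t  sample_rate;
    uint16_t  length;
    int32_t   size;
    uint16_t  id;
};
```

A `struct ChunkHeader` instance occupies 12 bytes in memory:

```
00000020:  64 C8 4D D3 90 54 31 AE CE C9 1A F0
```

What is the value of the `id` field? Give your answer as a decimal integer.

`id` follows `sample_rate` (4 B), `length` (2 B), `size` (4 B), so it starts at offset 4 + 2 + 4 = 10 and occupies 2 bytes.
Bytes at offsets 10..11: 1A F0.
Little-endian stores the least-significant byte at the lowest address.
Reassemble most-significant byte first: F0 1A → 0xF01A.
0xF01A = 61466.

61466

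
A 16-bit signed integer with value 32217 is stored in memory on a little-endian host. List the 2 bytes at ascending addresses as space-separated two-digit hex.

32217 in hexadecimal, padded to 16 bits, is 0x7DD9.
Split into bytes (most-significant first): 7D D9.
Little-endian: lowest address holds the least-significant byte.
So at ascending addresses the bytes are D9 7D.

D9 7D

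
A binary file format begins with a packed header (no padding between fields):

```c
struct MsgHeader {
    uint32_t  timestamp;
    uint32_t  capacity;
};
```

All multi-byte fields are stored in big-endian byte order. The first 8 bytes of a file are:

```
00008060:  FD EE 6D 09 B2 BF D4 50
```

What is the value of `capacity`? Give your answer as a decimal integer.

2998916176

`capacity` follows `timestamp` (4 bytes), so it starts at byte offset 4 and occupies 4 bytes.
Bytes at offsets 4..7: B2 BF D4 50.
In big-endian order the high byte comes first in memory.
The bytes are already most-significant first: 0xB2BFD450.
0xB2BFD450 = 2998916176.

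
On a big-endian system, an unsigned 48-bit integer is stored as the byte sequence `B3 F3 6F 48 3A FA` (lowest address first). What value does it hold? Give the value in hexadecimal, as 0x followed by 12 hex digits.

0xB3F36F483AFA

Big-endian: lowest address holds the most-significant byte.
The bytes are already most-significant first: 0xB3F36F483AFA.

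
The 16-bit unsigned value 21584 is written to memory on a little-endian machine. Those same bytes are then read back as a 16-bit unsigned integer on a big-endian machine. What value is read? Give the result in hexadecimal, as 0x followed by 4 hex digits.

21584 in 16-bit hexadecimal is 0x5450.
Stored little-endian, the bytes at ascending addresses are 50 54.
Read back as big-endian, the last byte is least significant, giving 0x5054.

0x5054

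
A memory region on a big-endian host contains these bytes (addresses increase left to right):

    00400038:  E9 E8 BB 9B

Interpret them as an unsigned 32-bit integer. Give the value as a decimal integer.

Big-endian: lowest address holds the most-significant byte.
The bytes are already most-significant first: 0xE9E8BB9B.
0xE9E8BB9B = 3924343707.

3924343707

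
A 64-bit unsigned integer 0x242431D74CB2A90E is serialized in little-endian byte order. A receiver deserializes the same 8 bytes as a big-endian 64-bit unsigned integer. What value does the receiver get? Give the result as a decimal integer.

Stored little-endian, the bytes at ascending addresses are 0E A9 B2 4C D7 31 24 24.
Read back as big-endian, the last byte is least significant, giving 0x0EA9B24CD7312424.
0x0EA9B24CD7312424 = 1056571630692672548.

1056571630692672548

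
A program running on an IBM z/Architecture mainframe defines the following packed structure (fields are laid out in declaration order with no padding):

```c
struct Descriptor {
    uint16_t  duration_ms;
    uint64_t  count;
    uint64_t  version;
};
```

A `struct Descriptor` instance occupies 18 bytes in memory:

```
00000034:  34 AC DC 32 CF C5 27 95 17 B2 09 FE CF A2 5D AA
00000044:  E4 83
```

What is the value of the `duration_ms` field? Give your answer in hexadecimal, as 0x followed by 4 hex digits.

0x34AC

`duration_ms` is the first field, at byte offset 0, occupying 2 bytes.
Bytes at offsets 0..1: 34 AC.
In big-endian order the high byte comes first in memory.
The bytes are already most-significant first: 0x34AC.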